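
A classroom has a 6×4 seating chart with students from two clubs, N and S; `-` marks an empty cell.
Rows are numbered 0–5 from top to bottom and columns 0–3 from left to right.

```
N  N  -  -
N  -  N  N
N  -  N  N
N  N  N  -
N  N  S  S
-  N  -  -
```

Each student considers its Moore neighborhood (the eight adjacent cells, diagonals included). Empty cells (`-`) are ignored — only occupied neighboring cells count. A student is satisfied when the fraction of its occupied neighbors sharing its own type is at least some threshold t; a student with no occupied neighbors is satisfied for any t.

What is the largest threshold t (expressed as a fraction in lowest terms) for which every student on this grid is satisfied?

(0,0)N 2/2
(0,1)N 3/3
(1,0)N 3/3
(1,2)N 4/4
(1,3)N 3/3
(2,0)N 3/3
(2,2)N 5/5
(2,3)N 4/4
(3,0)N 4/4
(3,1)N 6/7
(3,2)N 4/6
(4,0)N 4/4
(4,1)N 5/6
(4,2)S 1/5
(4,3)S 1/2
(5,1)N 2/3
The smallest same-type fraction is 1/5 at (4,2), which reduces to 1/5. Any threshold above that leaves this student unsatisfied.

1/5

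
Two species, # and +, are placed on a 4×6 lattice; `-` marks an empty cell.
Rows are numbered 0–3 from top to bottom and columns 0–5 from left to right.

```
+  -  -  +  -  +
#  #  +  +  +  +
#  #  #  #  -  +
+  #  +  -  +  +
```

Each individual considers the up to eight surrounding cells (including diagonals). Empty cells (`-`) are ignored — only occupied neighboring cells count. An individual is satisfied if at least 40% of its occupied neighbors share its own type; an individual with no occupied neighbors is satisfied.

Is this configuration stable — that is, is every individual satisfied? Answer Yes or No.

No

Row 0: (0,0)+ 0/2 not · (0,3)+ 3/3 satisfied · (0,5)+ 2/2 satisfied
Row 1: (1,0)# 3/4 satisfied · (1,1)# 4/6 satisfied · (1,2)+ 2/6 not · (1,3)+ 3/5 satisfied · (1,4)+ 5/6 satisfied · (1,5)+ 3/3 satisfied
Row 2: (2,0)# 4/5 satisfied · (2,1)# 5/8 satisfied · (2,2)# 4/7 satisfied · (2,3)# 1/6 not · (2,5)+ 4/4 satisfied
Row 3: (3,0)+ 0/3 not · (3,1)# 3/5 satisfied · (3,2)+ 0/4 not · (3,4)+ 2/3 satisfied · (3,5)+ 2/2 satisfied
For instance (0,0) has only 0/2 same-type neighbors, below 2/5.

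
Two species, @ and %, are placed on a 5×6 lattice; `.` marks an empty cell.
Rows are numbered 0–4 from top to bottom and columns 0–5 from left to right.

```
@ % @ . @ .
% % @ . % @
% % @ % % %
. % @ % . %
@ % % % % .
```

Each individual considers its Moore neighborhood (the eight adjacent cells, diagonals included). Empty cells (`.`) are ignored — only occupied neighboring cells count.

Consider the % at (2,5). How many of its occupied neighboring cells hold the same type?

Occupied neighbors of (2,5): (1,4)=%, (1,5)=@, (2,4)=%, (3,5)=%.
Same type (%): 3 of 4.

3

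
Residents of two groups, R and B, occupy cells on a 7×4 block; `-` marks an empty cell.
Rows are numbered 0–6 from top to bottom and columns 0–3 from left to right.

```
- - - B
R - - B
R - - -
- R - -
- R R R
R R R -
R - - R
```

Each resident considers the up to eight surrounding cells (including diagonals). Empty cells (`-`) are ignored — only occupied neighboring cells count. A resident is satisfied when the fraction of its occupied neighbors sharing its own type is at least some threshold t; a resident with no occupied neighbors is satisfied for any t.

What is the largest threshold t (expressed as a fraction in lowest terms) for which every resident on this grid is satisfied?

Row 0: (0,3)B 1/1
Row 1: (1,0)R 1/1 · (1,3)B 1/1
Row 2: (2,0)R 2/2
Row 3: (3,1)R 3/3
Row 4: (4,1)R 5/5 · (4,2)R 5/5 · (4,3)R 2/2
Row 5: (5,0)R 3/3 · (5,1)R 5/5 · (5,2)R 5/5
Row 6: (6,0)R 2/2 · (6,3)R 1/1
The smallest same-type fraction is 1/1 at (0,3), which reduces to 1/1. Any threshold above that leaves this resident unsatisfied.

1/1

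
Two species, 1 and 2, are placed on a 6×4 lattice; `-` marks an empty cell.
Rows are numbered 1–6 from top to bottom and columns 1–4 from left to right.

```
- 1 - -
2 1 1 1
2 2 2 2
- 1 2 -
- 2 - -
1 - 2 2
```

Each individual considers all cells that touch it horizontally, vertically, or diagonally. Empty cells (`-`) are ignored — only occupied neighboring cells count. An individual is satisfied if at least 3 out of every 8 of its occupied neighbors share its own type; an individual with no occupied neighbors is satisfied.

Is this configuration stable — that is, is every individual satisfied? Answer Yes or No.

(1,2)1 2/3 ✓
(2,1)2 2/4 ✓
(2,2)1 2/6 ✗
(2,3)1 3/6 ✓
(2,4)1 1/3 ✗
(3,1)2 2/4 ✓
(3,2)2 4/7 ✓
(3,3)2 3/7 ✓
(3,4)2 2/4 ✓
(4,2)1 0/5 ✗
(4,3)2 4/5 ✓
(5,2)2 2/4 ✓
(6,1)1 0/1 ✗
(6,3)2 2/2 ✓
(6,4)2 1/1 ✓
For instance (2,2) has only 2/6 same-type neighbors, below 3/8.

No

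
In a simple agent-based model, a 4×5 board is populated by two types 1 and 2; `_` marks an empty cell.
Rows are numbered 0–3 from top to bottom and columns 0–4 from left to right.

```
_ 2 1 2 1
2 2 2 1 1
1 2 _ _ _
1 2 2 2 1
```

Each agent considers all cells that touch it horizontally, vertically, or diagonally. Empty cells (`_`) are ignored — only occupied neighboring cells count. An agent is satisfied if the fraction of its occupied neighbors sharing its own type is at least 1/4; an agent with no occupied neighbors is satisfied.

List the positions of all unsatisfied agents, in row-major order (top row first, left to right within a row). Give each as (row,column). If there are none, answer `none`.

(0,2), (0,3), (2,0), (3,4)

Row 0: (0,1)2 3/4 satisfied · (0,2)1 1/5 not · (0,3)2 1/5 not · (0,4)1 2/3 satisfied
Row 1: (1,0)2 3/4 satisfied · (1,1)2 4/6 satisfied · (1,2)2 4/6 satisfied · (1,3)1 3/5 satisfied · (1,4)1 2/3 satisfied
Row 2: (2,0)1 1/5 not · (2,1)2 5/7 satisfied
Row 3: (3,0)1 1/3 satisfied · (3,1)2 2/4 satisfied · (3,2)2 3/3 satisfied · (3,3)2 1/2 satisfied · (3,4)1 0/1 not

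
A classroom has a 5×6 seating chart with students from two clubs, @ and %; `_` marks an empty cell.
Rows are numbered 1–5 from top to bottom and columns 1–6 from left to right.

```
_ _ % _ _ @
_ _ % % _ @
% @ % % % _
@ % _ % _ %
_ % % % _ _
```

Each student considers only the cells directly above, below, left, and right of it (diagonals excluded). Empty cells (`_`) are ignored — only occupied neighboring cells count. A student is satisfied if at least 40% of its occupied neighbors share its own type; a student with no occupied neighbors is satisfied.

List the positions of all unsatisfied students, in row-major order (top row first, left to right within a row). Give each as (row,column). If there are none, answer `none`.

(3,1), (3,2), (4,1), (4,2)

Row 1: (1,3)% 1/1 ok · (1,6)@ 1/1 ok
Row 2: (2,3)% 3/3 ok · (2,4)% 2/2 ok · (2,6)@ 1/1 ok
Row 3: (3,1)% 0/2 unhappy · (3,2)@ 0/3 unhappy · (3,3)% 2/3 ok · (3,4)% 4/4 ok · (3,5)% 1/1 ok
Row 4: (4,1)@ 0/2 unhappy · (4,2)% 1/3 unhappy · (4,4)% 2/2 ok · (4,6)% 0/0 ok
Row 5: (5,2)% 2/2 ok · (5,3)% 2/2 ok · (5,4)% 2/2 ok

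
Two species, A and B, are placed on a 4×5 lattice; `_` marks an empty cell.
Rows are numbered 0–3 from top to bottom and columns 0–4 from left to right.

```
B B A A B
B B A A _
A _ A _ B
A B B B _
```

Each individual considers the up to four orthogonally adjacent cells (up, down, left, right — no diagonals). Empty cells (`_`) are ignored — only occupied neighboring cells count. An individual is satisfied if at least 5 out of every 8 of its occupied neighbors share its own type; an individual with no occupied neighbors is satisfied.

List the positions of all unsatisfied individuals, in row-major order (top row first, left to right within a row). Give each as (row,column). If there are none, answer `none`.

Row 0: (0,0)B 2/2 ok · (0,1)B 2/3 ok · (0,2)A 2/3 ok · (0,3)A 2/3 ok · (0,4)B 0/1 unhappy
Row 1: (1,0)B 2/3 ok · (1,1)B 2/3 ok · (1,2)A 3/4 ok · (1,3)A 2/2 ok
Row 2: (2,0)A 1/2 unhappy · (2,2)A 1/2 unhappy · (2,4)B 0/0 ok
Row 3: (3,0)A 1/2 unhappy · (3,1)B 1/2 unhappy · (3,2)B 2/3 ok · (3,3)B 1/1 ok

(0,4), (2,0), (2,2), (3,0), (3,1)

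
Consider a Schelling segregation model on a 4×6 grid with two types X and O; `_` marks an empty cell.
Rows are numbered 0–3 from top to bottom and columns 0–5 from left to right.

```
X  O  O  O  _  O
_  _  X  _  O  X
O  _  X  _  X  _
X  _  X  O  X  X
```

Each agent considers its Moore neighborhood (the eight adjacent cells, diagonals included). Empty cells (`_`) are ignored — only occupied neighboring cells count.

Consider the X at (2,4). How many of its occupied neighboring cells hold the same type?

3

Occupied neighbors of (2,4): (1,4)=O, (1,5)=X, (3,3)=O, (3,4)=X, (3,5)=X.
Same type (X): 3 of 5.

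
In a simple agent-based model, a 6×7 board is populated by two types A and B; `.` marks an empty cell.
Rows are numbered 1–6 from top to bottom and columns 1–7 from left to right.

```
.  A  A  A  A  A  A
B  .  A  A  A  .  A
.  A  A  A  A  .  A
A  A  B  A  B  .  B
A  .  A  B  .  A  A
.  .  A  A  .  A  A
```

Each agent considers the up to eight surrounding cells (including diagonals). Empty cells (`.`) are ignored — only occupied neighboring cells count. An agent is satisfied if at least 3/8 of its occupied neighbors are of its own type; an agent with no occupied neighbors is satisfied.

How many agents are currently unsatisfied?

(1,2)A 2/3 ✓
(1,3)A 4/4 ✓
(1,4)A 5/5 ✓
(1,5)A 4/4 ✓
(1,6)A 4/4 ✓
(1,7)A 2/2 ✓
(2,1)B 0/2 ✗
(2,3)A 7/7 ✓
(2,4)A 8/8 ✓
(2,5)A 6/6 ✓
(2,7)A 3/3 ✓
(3,2)A 4/6 ✓
(3,3)A 6/7 ✓
(3,4)A 6/8 ✓
(3,5)A 4/5 ✓
(3,7)A 1/2 ✓
(4,1)A 3/3 ✓
(4,2)A 5/6 ✓
(4,3)B 1/7 ✗
(4,4)A 4/7 ✓
(4,5)B 1/5 ✗
(4,7)B 0/3 ✗
(5,1)A 2/2 ✓
(5,3)A 4/6 ✓
(5,4)B 2/6 ✗
(5,6)A 3/5 ✓
(5,7)A 3/4 ✓
(6,3)A 2/3 ✓
(6,4)A 2/3 ✓
(6,6)A 3/3 ✓
(6,7)A 3/3 ✓
Unsatisfied: (2,1), (4,3), (4,5), (4,7), (5,4) — 5 in total.

5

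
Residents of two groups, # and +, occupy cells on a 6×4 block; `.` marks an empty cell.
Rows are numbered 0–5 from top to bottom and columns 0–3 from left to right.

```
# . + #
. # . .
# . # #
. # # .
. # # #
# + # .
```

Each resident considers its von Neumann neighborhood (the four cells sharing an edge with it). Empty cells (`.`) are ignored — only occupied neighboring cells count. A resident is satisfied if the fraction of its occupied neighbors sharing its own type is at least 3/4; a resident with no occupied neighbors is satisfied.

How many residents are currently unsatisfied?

6

(0,0)# 0/0 satisfied
(0,2)+ 0/1 not
(0,3)# 0/1 not
(1,1)# 0/0 satisfied
(2,0)# 0/0 satisfied
(2,2)# 2/2 satisfied
(2,3)# 1/1 satisfied
(3,1)# 2/2 satisfied
(3,2)# 3/3 satisfied
(4,1)# 2/3 not
(4,2)# 4/4 satisfied
(4,3)# 1/1 satisfied
(5,0)# 0/1 not
(5,1)+ 0/3 not
(5,2)# 1/2 not
Unsatisfied: (0,2), (0,3), (4,1), (5,0), (5,1), (5,2) — 6 in total.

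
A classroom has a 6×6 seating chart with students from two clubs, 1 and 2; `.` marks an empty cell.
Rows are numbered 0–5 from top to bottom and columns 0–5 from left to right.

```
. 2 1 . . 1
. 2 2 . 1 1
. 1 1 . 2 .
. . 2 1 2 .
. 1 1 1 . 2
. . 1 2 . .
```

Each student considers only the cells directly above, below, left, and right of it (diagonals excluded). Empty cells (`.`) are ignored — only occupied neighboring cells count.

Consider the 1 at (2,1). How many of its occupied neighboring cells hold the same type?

Occupied neighbors of (2,1): (1,1)=2, (2,2)=1.
Same type (1): 1 of 2.

1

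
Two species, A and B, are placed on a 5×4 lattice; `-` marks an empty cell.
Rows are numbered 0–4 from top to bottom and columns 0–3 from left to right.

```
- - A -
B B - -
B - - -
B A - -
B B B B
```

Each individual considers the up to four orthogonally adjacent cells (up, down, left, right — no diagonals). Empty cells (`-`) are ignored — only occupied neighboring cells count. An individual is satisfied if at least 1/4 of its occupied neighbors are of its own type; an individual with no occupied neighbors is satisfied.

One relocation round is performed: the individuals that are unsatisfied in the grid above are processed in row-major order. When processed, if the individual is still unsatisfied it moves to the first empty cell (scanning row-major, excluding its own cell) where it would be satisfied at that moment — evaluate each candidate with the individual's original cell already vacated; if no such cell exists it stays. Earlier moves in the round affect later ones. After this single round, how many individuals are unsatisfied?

Initially unsatisfied (in order): (3,1).
  (3,1) → (0,1).
Resulting grid:
- A A -
B B - -
B - - -
B - - -
B B B B
All satisfied now.

0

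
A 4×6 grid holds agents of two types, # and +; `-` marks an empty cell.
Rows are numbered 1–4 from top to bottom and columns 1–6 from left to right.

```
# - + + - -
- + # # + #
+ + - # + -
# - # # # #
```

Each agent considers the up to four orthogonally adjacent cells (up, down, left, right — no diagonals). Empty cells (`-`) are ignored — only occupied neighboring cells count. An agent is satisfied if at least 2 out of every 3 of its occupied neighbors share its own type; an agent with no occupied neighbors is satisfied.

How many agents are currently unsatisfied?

10

(1,1)# 0/0 ✓
(1,3)+ 1/2 ✗
(1,4)+ 1/2 ✗
(2,2)+ 1/2 ✗
(2,3)# 1/3 ✗
(2,4)# 2/4 ✗
(2,5)+ 1/3 ✗
(2,6)# 0/1 ✗
(3,1)+ 1/2 ✗
(3,2)+ 2/2 ✓
(3,4)# 2/3 ✓
(3,5)+ 1/3 ✗
(4,1)# 0/1 ✗
(4,3)# 1/1 ✓
(4,4)# 3/3 ✓
(4,5)# 2/3 ✓
(4,6)# 1/1 ✓
Unsatisfied: (1,3), (1,4), (2,2), (2,3), (2,4), (2,5), (2,6), (3,1), (3,5), (4,1) — 10 in total.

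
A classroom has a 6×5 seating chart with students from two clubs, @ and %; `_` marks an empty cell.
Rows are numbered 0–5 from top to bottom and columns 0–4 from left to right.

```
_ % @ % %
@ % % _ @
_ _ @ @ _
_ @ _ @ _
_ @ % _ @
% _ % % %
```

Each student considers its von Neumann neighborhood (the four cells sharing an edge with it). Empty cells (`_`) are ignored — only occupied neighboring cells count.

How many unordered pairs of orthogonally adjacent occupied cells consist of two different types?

Scan each occupied cell's neighbors to the right and below so each pair is counted once.
From row 0: 4 unlike of 6 pairs (running 4/6).
From row 1: 2 unlike of 3 pairs (running 6/9).
From row 2: 0 unlike of 2 pairs (running 6/11).
From row 3: 0 unlike of 1 pairs (running 6/12).
From row 4: 2 unlike of 3 pairs (running 8/15).
From row 5: 0 unlike of 2 pairs (running 8/17).
Total adjacent occupied pairs: 17; unlike-type pairs: 8.

8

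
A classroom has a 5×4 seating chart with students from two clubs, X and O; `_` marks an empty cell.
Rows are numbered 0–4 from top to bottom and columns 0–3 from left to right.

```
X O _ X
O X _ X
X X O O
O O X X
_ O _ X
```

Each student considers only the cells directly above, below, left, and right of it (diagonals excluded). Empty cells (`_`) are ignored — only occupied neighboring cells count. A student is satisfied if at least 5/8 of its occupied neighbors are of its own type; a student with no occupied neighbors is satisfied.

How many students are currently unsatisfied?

(0,0)X 0/2 unhappy
(0,1)O 0/2 unhappy
(0,3)X 1/1 ok
(1,0)O 0/3 unhappy
(1,1)X 1/3 unhappy
(1,3)X 1/2 unhappy
(2,0)X 1/3 unhappy
(2,1)X 2/4 unhappy
(2,2)O 1/3 unhappy
(2,3)O 1/3 unhappy
(3,0)O 1/2 unhappy
(3,1)O 2/4 unhappy
(3,2)X 1/3 unhappy
(3,3)X 2/3 ok
(4,1)O 1/1 ok
(4,3)X 1/1 ok
Unsatisfied: (0,0), (0,1), (1,0), (1,1), (1,3), (2,0), (2,1), (2,2), (2,3), (3,0), (3,1), (3,2) — 12 in total.

12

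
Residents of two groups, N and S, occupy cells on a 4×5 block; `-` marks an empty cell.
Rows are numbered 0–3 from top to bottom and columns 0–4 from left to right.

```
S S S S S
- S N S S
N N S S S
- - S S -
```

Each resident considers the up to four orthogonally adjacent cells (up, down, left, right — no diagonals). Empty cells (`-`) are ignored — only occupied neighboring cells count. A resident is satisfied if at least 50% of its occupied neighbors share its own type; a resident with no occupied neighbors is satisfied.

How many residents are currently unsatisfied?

(0,0)S 1/1 ok
(0,1)S 3/3 ok
(0,2)S 2/3 ok
(0,3)S 3/3 ok
(0,4)S 2/2 ok
(1,1)S 1/3 unhappy
(1,2)N 0/4 unhappy
(1,3)S 3/4 ok
(1,4)S 3/3 ok
(2,0)N 1/1 ok
(2,1)N 1/3 unhappy
(2,2)S 2/4 ok
(2,3)S 4/4 ok
(2,4)S 2/2 ok
(3,2)S 2/2 ok
(3,3)S 2/2 ok
Unsatisfied: (1,1), (1,2), (2,1) — 3 in total.

3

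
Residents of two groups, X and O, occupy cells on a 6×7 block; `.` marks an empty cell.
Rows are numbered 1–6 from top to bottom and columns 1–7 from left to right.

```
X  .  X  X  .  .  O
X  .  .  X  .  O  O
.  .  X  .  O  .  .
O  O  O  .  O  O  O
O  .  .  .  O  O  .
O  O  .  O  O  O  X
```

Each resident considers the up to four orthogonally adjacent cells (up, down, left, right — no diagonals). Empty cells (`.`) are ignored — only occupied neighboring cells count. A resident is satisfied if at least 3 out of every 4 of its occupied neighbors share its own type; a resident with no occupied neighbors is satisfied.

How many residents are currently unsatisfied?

(1,1)X 1/1 ✓
(1,3)X 1/1 ✓
(1,4)X 2/2 ✓
(1,7)O 1/1 ✓
(2,1)X 1/1 ✓
(2,4)X 1/1 ✓
(2,6)O 1/1 ✓
(2,7)O 2/2 ✓
(3,3)X 0/1 ✗
(3,5)O 1/1 ✓
(4,1)O 2/2 ✓
(4,2)O 2/2 ✓
(4,3)O 1/2 ✗
(4,5)O 3/3 ✓
(4,6)O 3/3 ✓
(4,7)O 1/1 ✓
(5,1)O 2/2 ✓
(5,5)O 3/3 ✓
(5,6)O 3/3 ✓
(6,1)O 2/2 ✓
(6,2)O 1/1 ✓
(6,4)O 1/1 ✓
(6,5)O 3/3 ✓
(6,6)O 2/3 ✗
(6,7)X 0/1 ✗
Unsatisfied: (3,3), (4,3), (6,6), (6,7) — 4 in total.

4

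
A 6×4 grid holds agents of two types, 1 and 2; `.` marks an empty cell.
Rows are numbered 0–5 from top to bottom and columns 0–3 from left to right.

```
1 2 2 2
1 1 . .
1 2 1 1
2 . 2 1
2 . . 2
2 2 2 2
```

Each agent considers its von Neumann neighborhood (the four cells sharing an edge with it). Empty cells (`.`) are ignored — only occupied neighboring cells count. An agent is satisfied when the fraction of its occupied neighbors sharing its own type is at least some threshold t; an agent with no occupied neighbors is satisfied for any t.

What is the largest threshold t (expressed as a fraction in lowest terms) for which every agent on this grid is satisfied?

(0,0)1 1/2
(0,1)2 1/3
(0,2)2 2/2
(0,3)2 1/1
(1,0)1 3/3
(1,1)1 1/3
(2,0)1 1/3
(2,1)2 0/3
(2,2)1 1/3
(2,3)1 2/2
(3,0)2 1/2
(3,2)2 0/2
(3,3)1 1/3
(4,0)2 2/2
(4,3)2 1/2
(5,0)2 2/2
(5,1)2 2/2
(5,2)2 2/2
(5,3)2 2/2
The smallest same-type fraction is 0/3 at (2,1), which reduces to 0/1. Any threshold above that leaves this agent unsatisfied.

0/1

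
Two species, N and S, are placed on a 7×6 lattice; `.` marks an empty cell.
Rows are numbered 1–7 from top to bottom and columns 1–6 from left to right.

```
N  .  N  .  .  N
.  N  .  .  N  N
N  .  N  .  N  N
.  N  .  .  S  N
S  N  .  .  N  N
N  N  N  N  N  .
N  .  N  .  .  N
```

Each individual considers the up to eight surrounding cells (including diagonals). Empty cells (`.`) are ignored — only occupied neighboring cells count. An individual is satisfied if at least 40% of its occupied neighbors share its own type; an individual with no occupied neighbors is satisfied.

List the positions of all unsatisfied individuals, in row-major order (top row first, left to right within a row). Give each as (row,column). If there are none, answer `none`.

(1,1)N 1/1 ✓
(1,3)N 1/1 ✓
(1,6)N 2/2 ✓
(2,2)N 4/4 ✓
(2,5)N 4/4 ✓
(2,6)N 4/4 ✓
(3,1)N 2/2 ✓
(3,3)N 2/2 ✓
(3,5)N 4/5 ✓
(3,6)N 4/5 ✓
(4,2)N 3/4 ✓
(4,5)S 0/5 ✗
(4,6)N 4/5 ✓
(5,1)S 0/4 ✗
(5,2)N 4/5 ✓
(5,5)N 4/5 ✓
(5,6)N 3/4 ✓
(6,1)N 3/4 ✓
(6,2)N 5/6 ✓
(6,3)N 4/4 ✓
(6,4)N 4/4 ✓
(6,5)N 4/4 ✓
(7,1)N 2/2 ✓
(7,3)N 3/3 ✓
(7,6)N 1/1 ✓

(4,5), (5,1)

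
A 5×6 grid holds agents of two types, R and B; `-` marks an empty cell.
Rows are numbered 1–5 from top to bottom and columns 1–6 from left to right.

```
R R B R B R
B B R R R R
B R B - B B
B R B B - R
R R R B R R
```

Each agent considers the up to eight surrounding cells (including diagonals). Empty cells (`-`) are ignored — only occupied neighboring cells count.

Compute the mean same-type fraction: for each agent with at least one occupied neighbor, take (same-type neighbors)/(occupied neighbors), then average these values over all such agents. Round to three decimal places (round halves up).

0.461

(1,1)R 1/3
(1,2)R 2/5
(1,3)B 1/5
(1,4)R 3/5
(1,5)B 0/5
(1,6)R 2/3
(2,1)B 2/5
(2,2)B 4/8
(2,3)R 4/7
(2,4)R 3/7
(2,5)R 4/7
(2,6)R 2/5
(3,1)B 3/5
(3,2)R 2/8
(3,3)B 3/7
(3,5)B 2/6
(3,6)B 1/4
(4,1)B 1/5
(4,2)R 4/8
(4,3)B 3/7
(4,4)B 4/6
(4,6)R 2/4
(5,1)R 2/3
(5,2)R 3/5
(5,3)R 2/5
(5,4)B 2/4
(5,5)R 2/4
(5,6)R 2/2
Sum over 28 agents: 1/3 + 2/5 + 1/5 + 3/5 + 0/5 + 2/3 + 2/5 + 4/8 + 4/7 + 3/7 + 4/7 + 2/5 + 3/5 + 2/8 + 3/7 + 2/6 + 1/4 + 1/5 + 4/8 + 3/7 + 4/6 + 2/4 + 2/3 + 3/5 + 2/5 + 2/4 + 2/4 + 2/2 = 1354/105; mean = 1354/105 ÷ 28 = 677/1470 = 0.460544… → 0.461.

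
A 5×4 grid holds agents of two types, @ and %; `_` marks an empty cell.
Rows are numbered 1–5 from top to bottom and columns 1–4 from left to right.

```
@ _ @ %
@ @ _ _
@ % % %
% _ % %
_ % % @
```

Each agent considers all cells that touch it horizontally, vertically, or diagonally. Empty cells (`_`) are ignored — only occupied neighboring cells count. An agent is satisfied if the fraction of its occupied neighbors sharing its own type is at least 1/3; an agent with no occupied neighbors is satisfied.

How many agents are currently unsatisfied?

2

(1,1)@ 2/2 ok
(1,3)@ 1/2 ok
(1,4)% 0/1 unhappy
(2,1)@ 3/4 ok
(2,2)@ 4/6 ok
(3,1)@ 2/4 ok
(3,2)% 3/6 ok
(3,3)% 4/5 ok
(3,4)% 3/3 ok
(4,1)% 2/3 ok
(4,3)% 6/7 ok
(4,4)% 4/5 ok
(5,2)% 3/3 ok
(5,3)% 3/4 ok
(5,4)@ 0/3 unhappy
Unsatisfied: (1,4), (5,4) — 2 in total.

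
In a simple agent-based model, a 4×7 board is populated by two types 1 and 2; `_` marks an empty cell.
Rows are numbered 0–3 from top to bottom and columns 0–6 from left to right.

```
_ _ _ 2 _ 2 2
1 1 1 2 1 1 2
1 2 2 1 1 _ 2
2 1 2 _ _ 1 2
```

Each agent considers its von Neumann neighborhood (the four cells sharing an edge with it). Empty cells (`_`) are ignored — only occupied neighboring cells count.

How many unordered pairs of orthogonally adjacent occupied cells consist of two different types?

Scan each occupied cell's neighbors to the right and below so each pair is counted once.
From row 0: 1 unlike of 4 pairs (running 1/4).
From row 1: 6 unlike of 12 pairs (running 7/16).
From row 2: 4 unlike of 8 pairs (running 11/24).
From row 3: 3 unlike of 3 pairs (running 14/27).
Total adjacent occupied pairs: 27; unlike-type pairs: 14.

14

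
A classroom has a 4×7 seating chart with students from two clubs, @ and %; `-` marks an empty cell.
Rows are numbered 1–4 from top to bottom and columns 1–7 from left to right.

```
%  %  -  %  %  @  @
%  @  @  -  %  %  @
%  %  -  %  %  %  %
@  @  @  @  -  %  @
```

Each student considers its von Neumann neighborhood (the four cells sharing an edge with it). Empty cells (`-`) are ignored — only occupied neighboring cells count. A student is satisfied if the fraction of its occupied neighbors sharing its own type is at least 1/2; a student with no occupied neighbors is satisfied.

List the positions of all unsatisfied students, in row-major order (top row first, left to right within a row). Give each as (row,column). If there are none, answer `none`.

(1,1)% 2/2 ok
(1,2)% 1/2 ok
(1,4)% 1/1 ok
(1,5)% 2/3 ok
(1,6)@ 1/3 unhappy
(1,7)@ 2/2 ok
(2,1)% 2/3 ok
(2,2)@ 1/4 unhappy
(2,3)@ 1/1 ok
(2,5)% 3/3 ok
(2,6)% 2/4 ok
(2,7)@ 1/3 unhappy
(3,1)% 2/3 ok
(3,2)% 1/3 unhappy
(3,4)% 1/2 ok
(3,5)% 3/3 ok
(3,6)% 4/4 ok
(3,7)% 1/3 unhappy
(4,1)@ 1/2 ok
(4,2)@ 2/3 ok
(4,3)@ 2/2 ok
(4,4)@ 1/2 ok
(4,6)% 1/2 ok
(4,7)@ 0/2 unhappy

(1,6), (2,2), (2,7), (3,2), (3,7), (4,7)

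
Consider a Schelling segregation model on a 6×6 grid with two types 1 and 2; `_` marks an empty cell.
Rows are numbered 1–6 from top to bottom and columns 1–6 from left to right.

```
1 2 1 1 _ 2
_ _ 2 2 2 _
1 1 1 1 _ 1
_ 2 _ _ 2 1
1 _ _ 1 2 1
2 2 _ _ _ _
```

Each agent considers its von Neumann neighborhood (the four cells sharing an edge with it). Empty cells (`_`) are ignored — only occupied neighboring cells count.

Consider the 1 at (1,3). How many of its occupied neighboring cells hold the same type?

Occupied neighbors of (1,3): (2,3)=2, (1,2)=2, (1,4)=1.
Same type (1): 1 of 3.

1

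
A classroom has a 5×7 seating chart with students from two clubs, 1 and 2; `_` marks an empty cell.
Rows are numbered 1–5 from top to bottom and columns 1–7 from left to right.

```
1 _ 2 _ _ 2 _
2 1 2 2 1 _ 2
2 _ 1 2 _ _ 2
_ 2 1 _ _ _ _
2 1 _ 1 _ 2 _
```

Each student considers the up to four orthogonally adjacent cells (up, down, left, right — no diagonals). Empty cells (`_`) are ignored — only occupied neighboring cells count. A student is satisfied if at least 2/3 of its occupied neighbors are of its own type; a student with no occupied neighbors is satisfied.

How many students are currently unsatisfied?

11

(1,1)1 0/1 unhappy
(1,3)2 1/1 ok
(1,6)2 0/0 ok
(2,1)2 1/3 unhappy
(2,2)1 0/2 unhappy
(2,3)2 2/4 unhappy
(2,4)2 2/3 ok
(2,5)1 0/1 unhappy
(2,7)2 1/1 ok
(3,1)2 1/1 ok
(3,3)1 1/3 unhappy
(3,4)2 1/2 unhappy
(3,7)2 1/1 ok
(4,2)2 0/2 unhappy
(4,3)1 1/2 unhappy
(5,1)2 0/1 unhappy
(5,2)1 0/2 unhappy
(5,4)1 0/0 ok
(5,6)2 0/0 ok
Unsatisfied: (1,1), (2,1), (2,2), (2,3), (2,5), (3,3), (3,4), (4,2), (4,3), (5,1), (5,2) — 11 in total.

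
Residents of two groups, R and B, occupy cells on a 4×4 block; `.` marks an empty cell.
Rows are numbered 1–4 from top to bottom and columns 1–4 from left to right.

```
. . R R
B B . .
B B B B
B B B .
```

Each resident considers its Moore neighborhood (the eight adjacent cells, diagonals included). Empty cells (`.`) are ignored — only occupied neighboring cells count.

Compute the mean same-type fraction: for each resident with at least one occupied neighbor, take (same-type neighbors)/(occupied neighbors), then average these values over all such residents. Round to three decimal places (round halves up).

Row 1: (1,3)R 1/2 · (1,4)R 1/1
Row 2: (2,1)B 3/3 · (2,2)B 4/5
Row 3: (3,1)B 5/5 · (3,2)B 7/7 · (3,3)B 5/5 · (3,4)B 2/2
Row 4: (4,1)B 3/3 · (4,2)B 5/5 · (4,3)B 4/4
Sum over 11 residents: 1/2 + 1/1 + 3/3 + 4/5 + 5/5 + 7/7 + 5/5 + 2/2 + 3/3 + 5/5 + 4/4 = 103/10; mean = 103/10 ÷ 11 = 103/110 = 0.936363… → 0.936.

0.936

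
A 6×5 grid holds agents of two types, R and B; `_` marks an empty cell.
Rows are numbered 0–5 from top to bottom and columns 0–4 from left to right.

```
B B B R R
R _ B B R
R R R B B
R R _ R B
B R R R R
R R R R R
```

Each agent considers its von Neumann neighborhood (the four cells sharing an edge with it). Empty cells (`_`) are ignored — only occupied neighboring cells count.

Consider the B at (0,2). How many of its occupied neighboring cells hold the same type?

2

Occupied neighbors of (0,2): (1,2)=B, (0,1)=B, (0,3)=R.
Same type (B): 2 of 3.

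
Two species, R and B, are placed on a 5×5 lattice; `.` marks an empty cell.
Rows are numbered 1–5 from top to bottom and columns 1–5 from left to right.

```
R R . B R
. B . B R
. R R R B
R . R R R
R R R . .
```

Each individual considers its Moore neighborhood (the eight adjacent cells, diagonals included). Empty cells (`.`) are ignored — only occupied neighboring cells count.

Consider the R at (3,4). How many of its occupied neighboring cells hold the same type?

Occupied neighbors of (3,4): (2,4)=B, (2,5)=R, (3,3)=R, (3,5)=B, (4,3)=R, (4,4)=R, (4,5)=R.
Same type (R): 5 of 7.

5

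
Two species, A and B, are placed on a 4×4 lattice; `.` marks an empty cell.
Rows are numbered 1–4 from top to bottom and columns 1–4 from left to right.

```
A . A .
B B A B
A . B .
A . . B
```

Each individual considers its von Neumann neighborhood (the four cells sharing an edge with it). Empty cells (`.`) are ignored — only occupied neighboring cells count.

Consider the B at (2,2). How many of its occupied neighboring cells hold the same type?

1

Occupied neighbors of (2,2): (2,1)=B, (2,3)=A.
Same type (B): 1 of 2.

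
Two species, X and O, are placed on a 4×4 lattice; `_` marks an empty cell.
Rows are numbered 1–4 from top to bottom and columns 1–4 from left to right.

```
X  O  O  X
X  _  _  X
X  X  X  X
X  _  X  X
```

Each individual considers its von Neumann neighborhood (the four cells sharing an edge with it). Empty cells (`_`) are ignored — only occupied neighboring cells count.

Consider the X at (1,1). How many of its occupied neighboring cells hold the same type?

1

Occupied neighbors of (1,1): (2,1)=X, (1,2)=O.
Same type (X): 1 of 2.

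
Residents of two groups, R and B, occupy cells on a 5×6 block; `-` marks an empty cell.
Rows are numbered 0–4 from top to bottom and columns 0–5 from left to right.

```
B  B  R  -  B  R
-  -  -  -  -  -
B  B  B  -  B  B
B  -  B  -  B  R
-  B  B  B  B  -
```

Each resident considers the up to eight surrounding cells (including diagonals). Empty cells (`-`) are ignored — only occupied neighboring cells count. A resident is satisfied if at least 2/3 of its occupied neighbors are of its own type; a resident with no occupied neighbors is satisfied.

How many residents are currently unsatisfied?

(0,0)B 1/1 ok
(0,1)B 1/2 unhappy
(0,2)R 0/1 unhappy
(0,4)B 0/1 unhappy
(0,5)R 0/1 unhappy
(2,0)B 2/2 ok
(2,1)B 4/4 ok
(2,2)B 2/2 ok
(2,4)B 2/3 ok
(2,5)B 2/3 ok
(3,0)B 3/3 ok
(3,2)B 5/5 ok
(3,4)B 4/5 ok
(3,5)R 0/4 unhappy
(4,1)B 3/3 ok
(4,2)B 3/3 ok
(4,3)B 4/4 ok
(4,4)B 2/3 ok
Unsatisfied: (0,1), (0,2), (0,4), (0,5), (3,5) — 5 in total.

5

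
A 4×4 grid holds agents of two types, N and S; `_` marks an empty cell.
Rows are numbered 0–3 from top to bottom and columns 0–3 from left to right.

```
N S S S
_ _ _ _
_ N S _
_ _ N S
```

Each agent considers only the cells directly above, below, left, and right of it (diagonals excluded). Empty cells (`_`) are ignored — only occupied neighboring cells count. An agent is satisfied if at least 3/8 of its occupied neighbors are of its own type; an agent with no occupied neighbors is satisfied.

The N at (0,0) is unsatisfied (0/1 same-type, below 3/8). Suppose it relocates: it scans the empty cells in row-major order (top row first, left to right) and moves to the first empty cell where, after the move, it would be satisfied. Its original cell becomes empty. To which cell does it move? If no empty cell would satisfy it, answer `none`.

(1,0)

Vacating (0,0). Empty cells in order:
  (1,0): 0/0 same-type → satisfied — stop here.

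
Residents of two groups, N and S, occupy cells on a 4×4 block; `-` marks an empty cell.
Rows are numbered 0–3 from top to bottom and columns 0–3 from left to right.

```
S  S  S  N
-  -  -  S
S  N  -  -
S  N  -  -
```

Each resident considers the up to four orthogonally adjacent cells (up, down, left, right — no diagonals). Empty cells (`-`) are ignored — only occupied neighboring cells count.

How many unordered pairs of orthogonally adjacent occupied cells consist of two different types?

4

Scan each occupied cell's neighbors to the right and below so each pair is counted once.
Row 0: S(0,0)–S(0,1)= S(0,1)–S(0,2)= S(0,2)–N(0,3)≠ N(0,3)–S(1,3)≠  → 2/4 unlike.
Row 2: S(2,0)–N(2,1)≠ S(2,0)–S(3,0)= N(2,1)–N(3,1)=  → 1/3 unlike.
Row 3: S(3,0)–N(3,1)≠  → 1/1 unlike.
Total adjacent occupied pairs: 8; unlike-type pairs: 4.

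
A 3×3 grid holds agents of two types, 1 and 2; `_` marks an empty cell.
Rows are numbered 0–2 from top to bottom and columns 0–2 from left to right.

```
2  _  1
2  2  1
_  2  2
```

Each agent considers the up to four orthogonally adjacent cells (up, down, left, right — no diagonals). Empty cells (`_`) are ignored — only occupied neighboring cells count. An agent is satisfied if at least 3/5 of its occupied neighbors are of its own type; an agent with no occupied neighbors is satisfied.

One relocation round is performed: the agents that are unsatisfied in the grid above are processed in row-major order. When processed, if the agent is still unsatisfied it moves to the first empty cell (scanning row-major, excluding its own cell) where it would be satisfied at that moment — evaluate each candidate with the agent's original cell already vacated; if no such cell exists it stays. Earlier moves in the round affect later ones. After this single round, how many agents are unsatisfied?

Initially unsatisfied (in order): (1,2), (2,2).
  (1,2): no empty cell satisfies it; stays.
  (2,2) → (0,1).
Resulting grid:
2 2 1
2 2 1
_ 2 _
Unsatisfied now: (0,2), (1,2).

2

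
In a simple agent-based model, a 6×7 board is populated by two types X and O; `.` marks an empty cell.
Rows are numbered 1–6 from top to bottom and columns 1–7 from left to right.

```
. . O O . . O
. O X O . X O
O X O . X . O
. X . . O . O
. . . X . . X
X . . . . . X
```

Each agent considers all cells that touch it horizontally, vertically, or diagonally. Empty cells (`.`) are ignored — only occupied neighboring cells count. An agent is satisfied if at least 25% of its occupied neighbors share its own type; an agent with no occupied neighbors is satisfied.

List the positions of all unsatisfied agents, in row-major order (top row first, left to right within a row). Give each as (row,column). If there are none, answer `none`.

(2,3), (4,5), (5,4)

Row 1: (1,3)O 3/4 ok · (1,4)O 2/3 ok · (1,7)O 1/2 ok
Row 2: (2,2)O 3/5 ok · (2,3)X 1/6 unhappy · (2,4)O 3/5 ok · (2,6)X 1/4 ok · (2,7)O 2/3 ok
Row 3: (3,1)O 1/3 ok · (3,2)X 2/5 ok · (3,3)O 2/5 ok · (3,5)X 1/3 ok · (3,7)O 2/3 ok
Row 4: (4,2)X 1/3 ok · (4,5)O 0/2 unhappy · (4,7)O 1/2 ok
Row 5: (5,4)X 0/1 unhappy · (5,7)X 1/2 ok
Row 6: (6,1)X 0/0 ok · (6,7)X 1/1 ok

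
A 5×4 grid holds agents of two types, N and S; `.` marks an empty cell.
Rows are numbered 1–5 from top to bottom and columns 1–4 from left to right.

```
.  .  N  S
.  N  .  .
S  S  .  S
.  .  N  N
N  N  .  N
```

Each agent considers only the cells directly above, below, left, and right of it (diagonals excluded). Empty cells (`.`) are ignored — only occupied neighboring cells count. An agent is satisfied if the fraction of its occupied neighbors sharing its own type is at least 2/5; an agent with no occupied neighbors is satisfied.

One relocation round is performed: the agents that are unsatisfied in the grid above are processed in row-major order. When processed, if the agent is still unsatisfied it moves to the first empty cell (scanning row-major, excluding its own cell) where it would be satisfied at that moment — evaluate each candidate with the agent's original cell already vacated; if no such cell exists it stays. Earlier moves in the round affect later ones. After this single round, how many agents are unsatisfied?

Initially unsatisfied (in order): (1,3), (1,4), (2,2), (3,4).
  (1,3) → (1,1).
  (1,4): now satisfied by earlier moves; stays.
  (2,2) → (1,2).
  (3,4) → (1,3).
Resulting grid:
N N S S
. . . .
S S . .
. . N N
N N . N
All satisfied now.

0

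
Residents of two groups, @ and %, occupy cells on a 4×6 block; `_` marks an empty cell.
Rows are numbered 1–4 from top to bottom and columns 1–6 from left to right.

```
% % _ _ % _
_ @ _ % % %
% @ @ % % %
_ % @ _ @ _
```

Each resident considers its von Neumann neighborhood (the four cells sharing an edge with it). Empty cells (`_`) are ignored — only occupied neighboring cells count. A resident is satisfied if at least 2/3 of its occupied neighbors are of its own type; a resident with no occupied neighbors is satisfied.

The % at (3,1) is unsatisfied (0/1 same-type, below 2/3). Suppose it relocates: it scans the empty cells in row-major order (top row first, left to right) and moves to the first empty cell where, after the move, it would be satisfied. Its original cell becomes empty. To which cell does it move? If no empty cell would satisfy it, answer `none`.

Vacating (3,1). Empty cells in order:
  (1,3): 1/1 same-type → satisfied — stop here.

(1,3)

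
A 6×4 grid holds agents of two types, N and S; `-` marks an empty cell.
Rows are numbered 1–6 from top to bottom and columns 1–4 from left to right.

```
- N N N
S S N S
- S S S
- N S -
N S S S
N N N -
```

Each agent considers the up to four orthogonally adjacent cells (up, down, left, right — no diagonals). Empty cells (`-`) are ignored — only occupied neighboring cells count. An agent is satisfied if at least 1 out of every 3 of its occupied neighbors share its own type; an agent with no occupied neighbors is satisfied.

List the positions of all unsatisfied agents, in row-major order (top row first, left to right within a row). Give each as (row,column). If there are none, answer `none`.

(2,3), (4,2), (5,2)

Row 1: (1,2)N 1/2 satisfied · (1,3)N 3/3 satisfied · (1,4)N 1/2 satisfied
Row 2: (2,1)S 1/1 satisfied · (2,2)S 2/4 satisfied · (2,3)N 1/4 not · (2,4)S 1/3 satisfied
Row 3: (3,2)S 2/3 satisfied · (3,3)S 3/4 satisfied · (3,4)S 2/2 satisfied
Row 4: (4,2)N 0/3 not · (4,3)S 2/3 satisfied
Row 5: (5,1)N 1/2 satisfied · (5,2)S 1/4 not · (5,3)S 3/4 satisfied · (5,4)S 1/1 satisfied
Row 6: (6,1)N 2/2 satisfied · (6,2)N 2/3 satisfied · (6,3)N 1/2 satisfied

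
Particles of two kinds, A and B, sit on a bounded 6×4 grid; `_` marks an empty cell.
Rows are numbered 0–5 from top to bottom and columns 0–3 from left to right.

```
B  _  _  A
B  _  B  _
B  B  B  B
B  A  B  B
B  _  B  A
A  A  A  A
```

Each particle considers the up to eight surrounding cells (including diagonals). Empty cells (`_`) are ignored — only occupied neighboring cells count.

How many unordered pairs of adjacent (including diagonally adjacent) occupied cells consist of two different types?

16

Scan each occupied cell's neighbors to the right and below (and the two forward diagonals) so each pair is counted once.
Row 0: B(0,0)–B(1,0)= A(0,3)–B(1,2)≠  → 1/2 unlike.
Row 1: B(1,0)–B(2,0)= B(1,0)–B(2,1)= B(1,2)–B(2,2)= B(1,2)–B(2,3)= B(1,2)–B(2,1)=  → 0/5 unlike.
Row 2: B(2,0)–B(2,1)= B(2,0)–B(3,0)= B(2,0)–A(3,1)≠ B(2,1)–B(2,2)= B(2,1)–A(3,1)≠ B(2,1)–B(3,2)= B(2,1)–B(3,0)= B(2,2)–B(2,3)= B(2,2)–B(3,2)= B(2,2)–B(3,3)= B(2,2)–A(3,1)≠ B(2,3)–B(3,3)= B(2,3)–B(3,2)=  → 3/13 unlike.
Row 3: B(3,0)–A(3,1)≠ B(3,0)–B(4,0)= A(3,1)–B(3,2)≠ A(3,1)–B(4,2)≠ A(3,1)–B(4,0)≠ B(3,2)–B(3,3)= B(3,2)–B(4,2)= B(3,2)–A(4,3)≠ B(3,3)–A(4,3)≠ B(3,3)–B(4,2)=  → 6/10 unlike.
Row 4: B(4,0)–A(5,0)≠ B(4,0)–A(5,1)≠ B(4,2)–A(4,3)≠ B(4,2)–A(5,2)≠ B(4,2)–A(5,3)≠ B(4,2)–A(5,1)≠ A(4,3)–A(5,3)= A(4,3)–A(5,2)=  → 6/8 unlike.
Row 5: A(5,0)–A(5,1)= A(5,1)–A(5,2)= A(5,2)–A(5,3)=  → 0/3 unlike.
Total adjacent occupied pairs: 41; unlike-type pairs: 16.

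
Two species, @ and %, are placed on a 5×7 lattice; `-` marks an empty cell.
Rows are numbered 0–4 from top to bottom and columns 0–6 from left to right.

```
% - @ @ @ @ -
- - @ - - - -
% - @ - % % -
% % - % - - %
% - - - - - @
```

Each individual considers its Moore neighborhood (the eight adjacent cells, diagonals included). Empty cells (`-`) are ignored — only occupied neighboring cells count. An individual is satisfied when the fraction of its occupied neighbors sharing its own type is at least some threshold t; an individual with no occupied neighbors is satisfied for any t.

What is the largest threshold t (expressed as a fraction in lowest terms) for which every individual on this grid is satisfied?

0/1

(0,0)% — no occupied neighbors
(0,2)@ 2/2
(0,3)@ 3/3
(0,4)@ 2/2
(0,5)@ 1/1
(1,2)@ 3/3
(2,0)% 2/2
(2,2)@ 1/3
(2,4)% 2/2
(2,5)% 2/2
(3,0)% 3/3
(3,1)% 3/4
(3,3)% 1/2
(3,6)% 1/2
(4,0)% 2/2
(4,6)@ 0/1
The smallest same-type fraction is 0/1 at (4,6), which reduces to 0/1. Any threshold above that leaves this individual unsatisfied.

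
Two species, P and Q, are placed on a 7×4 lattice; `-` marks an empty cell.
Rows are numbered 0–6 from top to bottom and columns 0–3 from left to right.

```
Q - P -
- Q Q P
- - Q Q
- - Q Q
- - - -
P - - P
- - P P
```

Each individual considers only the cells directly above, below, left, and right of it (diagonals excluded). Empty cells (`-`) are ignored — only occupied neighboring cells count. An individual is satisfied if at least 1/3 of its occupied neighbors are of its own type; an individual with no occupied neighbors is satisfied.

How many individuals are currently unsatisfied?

2

Row 0: (0,0)Q 0/0 ok · (0,2)P 0/1 unhappy
Row 1: (1,1)Q 1/1 ok · (1,2)Q 2/4 ok · (1,3)P 0/2 unhappy
Row 2: (2,2)Q 3/3 ok · (2,3)Q 2/3 ok
Row 3: (3,2)Q 2/2 ok · (3,3)Q 2/2 ok
Row 5: (5,0)P 0/0 ok · (5,3)P 1/1 ok
Row 6: (6,2)P 1/1 ok · (6,3)P 2/2 ok
Unsatisfied: (0,2), (1,3) — 2 in total.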